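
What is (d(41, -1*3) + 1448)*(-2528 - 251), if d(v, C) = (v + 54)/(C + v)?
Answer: -8061879/2 ≈ -4.0309e+6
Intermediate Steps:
d(v, C) = (54 + v)/(C + v)
(d(41, -1*3) + 1448)*(-2528 - 251) = ((54 + 41)/(-1*3 + 41) + 1448)*(-2528 - 251) = (95/(-3 + 41) + 1448)*(-2779) = (95/38 + 1448)*(-2779) = ((1/38)*95 + 1448)*(-2779) = (5/2 + 1448)*(-2779) = (2901/2)*(-2779) = -8061879/2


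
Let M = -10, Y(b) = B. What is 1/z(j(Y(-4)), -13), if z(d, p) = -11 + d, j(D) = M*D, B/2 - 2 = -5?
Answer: 1/49 ≈ 0.020408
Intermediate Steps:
B = -6 (B = 4 + 2*(-5) = 4 - 10 = -6)
Y(b) = -6
j(D) = -10*D
1/z(j(Y(-4)), -13) = 1/(-11 - 10*(-6)) = 1/(-11 + 60) = 1/49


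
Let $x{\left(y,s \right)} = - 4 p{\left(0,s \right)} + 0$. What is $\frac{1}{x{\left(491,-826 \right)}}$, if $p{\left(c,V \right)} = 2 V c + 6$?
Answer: $- \frac{1}{24} \approx -0.041667$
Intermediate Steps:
$p{\left(c,V \right)} = 6 + 2 V c$ ($p{\left(c,V \right)} = 2 V c + 6 = 6 + 2 V c$)
$x{\left(y,s \right)} = -24$ ($x{\left(y,s \right)} = - 4 \left(6 + 2 s 0\right) + 0 = - 4 \left(6 + 0\right) + 0 = \left(-4\right) 6 + 0 = -24 + 0 = -24$)
$\frac{1}{x{\left(491,-826 \right)}} = \frac{1}{-24} = - \frac{1}{24}$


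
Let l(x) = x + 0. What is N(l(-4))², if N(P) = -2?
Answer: 4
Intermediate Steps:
l(x) = x
N(l(-4))² = (-2)² = 4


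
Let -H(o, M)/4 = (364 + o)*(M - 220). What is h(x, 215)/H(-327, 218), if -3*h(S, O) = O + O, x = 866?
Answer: -215/444 ≈ -0.48423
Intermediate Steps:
H(o, M) = -4*(-220 + M)*(364 + o) (H(o, M) = -4*(364 + o)*(M - 220) = -4*(364 + o)*(-220 + M) = -4*(-220 + M)*(364 + o))
h(S, O) = -2*O/3 (h(S, O) = -(O + O)/3 = -2*O/3)
h(x, 215)/H(-327, 218) = (-⅔*215)/(320320 - 1456*218 + 880*(-327) - 4*218*(-327)) = -430/(3*(320320 - 317408 - 287760 + 285144)) = -430/3/296 = -430/3*1/296 = -215/444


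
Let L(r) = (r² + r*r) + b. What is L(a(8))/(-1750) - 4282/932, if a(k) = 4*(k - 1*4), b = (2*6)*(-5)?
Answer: -1978691/407750 ≈ -4.8527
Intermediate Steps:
b = -60 (b = 12*(-5) = -60)
a(k) = -16 + 4*k (a(k) = 4*(k - 4) = 4*(-4 + k) = -16 + 4*k)
L(r) = -60 + 2*r² (L(r) = (r² + r*r) - 60 = (r² + r²) - 60 = 2*r² - 60 = -60 + 2*r²)
L(a(8))/(-1750) - 4282/932 = (-60 + 2*(-16 + 4*8)²)/(-1750) - 4282/932 = (-60 + 2*(-16 + 32)²)*(-1/1750) - 4282*1/932 = (-60 + 2*16²)*(-1/1750) - 2141/466 = (-60 + 2*256)*(-1/1750) - 2141/466 = (-60 + 512)*(-1/1750) - 2141/466 = 452*(-1/1750) - 2141/466 = -226/875 - 2141/466 = -1978691/407750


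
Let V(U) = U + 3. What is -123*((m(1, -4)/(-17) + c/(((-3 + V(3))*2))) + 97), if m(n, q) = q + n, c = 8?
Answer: -205984/17 ≈ -12117.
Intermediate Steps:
V(U) = 3 + U
m(n, q) = n + q
-123*((m(1, -4)/(-17) + c/(((-3 + V(3))*2))) + 97) = -123*(((1 - 4)/(-17) + 8/(((-3 + (3 + 3))*2))) + 97) = -123*((-3*(-1/17) + 8/(((-3 + 6)*2))) + 97) = -123*((3/17 + 8/((3*2))) + 97) = -123*((3/17 + 8/6) + 97) = -123*((3/17 + 8*(1/6)) + 97) = -123*((3/17 + 4/3) + 97) = -123*(77/51 + 97) = -123*5024/51 = -205984/17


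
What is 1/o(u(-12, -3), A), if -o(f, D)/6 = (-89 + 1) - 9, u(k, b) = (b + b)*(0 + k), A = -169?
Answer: 1/582 ≈ 0.0017182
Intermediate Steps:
u(k, b) = 2*b*k (u(k, b) = (2*b)*k = 2*b*k)
o(f, D) = 582 (o(f, D) = -6*((-89 + 1) - 9) = -6*(-88 - 9) = -6*(-97) = 582)
1/o(u(-12, -3), A) = 1/582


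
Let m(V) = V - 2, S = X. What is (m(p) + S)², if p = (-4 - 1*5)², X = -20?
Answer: 3481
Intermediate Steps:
S = -20
p = 81 (p = (-4 - 5)² = (-9)² = 81)
m(V) = -2 + V
(m(p) + S)² = ((-2 + 81) - 20)² = (79 - 20)² = 59² = 3481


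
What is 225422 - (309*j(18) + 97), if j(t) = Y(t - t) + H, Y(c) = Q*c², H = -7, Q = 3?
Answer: 227488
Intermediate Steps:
Y(c) = 3*c²
j(t) = -7 (j(t) = 3*(t - t)² - 7 = 3*0² - 7 = 3*0 - 7 = 0 - 7 = -7)
225422 - (309*j(18) + 97) = 225422 - (309*(-7) + 97) = 225422 - (-2163 + 97) = 225422 - 1*(-2066) = 225422 + 2066 = 227488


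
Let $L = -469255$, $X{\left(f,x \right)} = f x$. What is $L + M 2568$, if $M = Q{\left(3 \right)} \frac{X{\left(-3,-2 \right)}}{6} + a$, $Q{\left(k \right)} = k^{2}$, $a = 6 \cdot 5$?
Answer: $-369103$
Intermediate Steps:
$a = 30$
$M = 39$ ($M = 3^{2} \frac{\left(-3\right) \left(-2\right)}{6} + 30 = 9 \cdot 6 \cdot \frac{1}{6} + 30 = 9 \cdot 1 + 30 = 9 + 30 = 39$)
$L + M 2568 = -469255 + 39 \cdot 2568 = -469255 + 100152 = -369103$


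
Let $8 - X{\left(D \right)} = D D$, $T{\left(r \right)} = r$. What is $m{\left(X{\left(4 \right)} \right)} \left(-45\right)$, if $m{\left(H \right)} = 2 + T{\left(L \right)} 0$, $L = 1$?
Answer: $-90$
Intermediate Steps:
$X{\left(D \right)} = 8 - D^{2}$ ($X{\left(D \right)} = 8 - D D = 8 - D^{2}$)
$m{\left(H \right)} = 2$ ($m{\left(H \right)} = 2 + 1 \cdot 0 = 2 + 0 = 2$)
$m{\left(X{\left(4 \right)} \right)} \left(-45\right) = 2 \left(-45\right) = -90$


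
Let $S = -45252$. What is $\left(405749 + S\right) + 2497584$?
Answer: $2858081$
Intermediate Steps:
$\left(405749 + S\right) + 2497584 = \left(405749 - 45252\right) + 2497584 = 360497 + 2497584 = 2858081$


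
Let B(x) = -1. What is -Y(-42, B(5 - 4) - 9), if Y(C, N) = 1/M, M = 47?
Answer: -1/47 ≈ -0.021277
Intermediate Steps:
Y(C, N) = 1/47
-Y(-42, B(5 - 4) - 9) = -1*1/47 = -1/47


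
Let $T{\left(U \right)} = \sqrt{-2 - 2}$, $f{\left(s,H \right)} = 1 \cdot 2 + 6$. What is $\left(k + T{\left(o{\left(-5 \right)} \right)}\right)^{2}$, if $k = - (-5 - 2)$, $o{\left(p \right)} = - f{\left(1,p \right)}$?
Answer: $45 + 28 i \approx 45.0 + 28.0 i$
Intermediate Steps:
$f{\left(s,H \right)} = 8$ ($f{\left(s,H \right)} = 2 + 6 = 8$)
$o{\left(p \right)} = -8$ ($o{\left(p \right)} = \left(-1\right) 8 = -8$)
$T{\left(U \right)} = 2 i$ ($T{\left(U \right)} = \sqrt{-4} = 2 i$)
$k = 7$ ($k = \left(-1\right) \left(-7\right) = 7$)
$\left(k + T{\left(o{\left(-5 \right)} \right)}\right)^{2} = \left(7 + 2 i\right)^{2}$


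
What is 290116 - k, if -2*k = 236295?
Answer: 816527/2 ≈ 4.0826e+5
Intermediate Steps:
k = -236295/2 (k = -½*236295 = -236295/2 ≈ -1.1815e+5)
290116 - k = 290116 - 1*(-236295/2) = 290116 + 236295/2 = 816527/2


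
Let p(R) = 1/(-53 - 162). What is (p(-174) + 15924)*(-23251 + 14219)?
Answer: -30922488088/215 ≈ -1.4383e+8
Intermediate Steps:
p(R) = -1/215 (p(R) = 1/(-215) = -1/215)
(p(-174) + 15924)*(-23251 + 14219) = (-1/215 + 15924)*(-23251 + 14219) = (3423659/215)*(-9032) = -30922488088/215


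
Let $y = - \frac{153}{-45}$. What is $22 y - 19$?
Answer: $\frac{279}{5} \approx 55.8$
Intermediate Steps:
$y = \frac{17}{5}$ ($y = \left(-153\right) \left(- \frac{1}{45}\right) = \frac{17}{5} \approx 3.4$)
$22 y - 19 = 22 \cdot \frac{17}{5} - 19 = \frac{374}{5} - 19 = \frac{279}{5}$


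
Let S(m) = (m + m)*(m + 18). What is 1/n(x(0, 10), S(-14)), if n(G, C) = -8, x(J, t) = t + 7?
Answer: -⅛ ≈ -0.12500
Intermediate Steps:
x(J, t) = 7 + t
S(m) = 2*m*(18 + m) (S(m) = (2*m)*(18 + m) = 2*m*(18 + m))
1/n(x(0, 10), S(-14)) = 1/(-8) = -⅛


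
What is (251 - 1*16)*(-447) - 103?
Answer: -105148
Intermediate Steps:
(251 - 1*16)*(-447) - 103 = (251 - 16)*(-447) - 103 = 235*(-447) - 103 = -105045 - 103 = -105148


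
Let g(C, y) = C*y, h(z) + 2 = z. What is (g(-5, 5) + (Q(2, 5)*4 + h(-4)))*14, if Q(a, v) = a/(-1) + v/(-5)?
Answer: -602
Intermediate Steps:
h(z) = -2 + z
Q(a, v) = -a - v/5 (Q(a, v) = a*(-1) + v*(-1/5) = -a - v/5)
(g(-5, 5) + (Q(2, 5)*4 + h(-4)))*14 = (-5*5 + ((-1*2 - 1/5*5)*4 + (-2 - 4)))*14 = (-25 + ((-2 - 1)*4 - 6))*14 = (-25 + (-3*4 - 6))*14 = (-25 + (-12 - 6))*14 = (-25 - 18)*14 = -43*14 = -602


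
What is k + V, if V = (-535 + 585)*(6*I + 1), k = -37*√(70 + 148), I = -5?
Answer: -1450 - 37*√218 ≈ -1996.3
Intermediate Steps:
k = -37*√218 ≈ -546.30
V = -1450 (V = (-535 + 585)*(6*(-5) + 1) = 50*(-30 + 1) = 50*(-29) = -1450)
k + V = -37*√218 - 1450 = -1450 - 37*√218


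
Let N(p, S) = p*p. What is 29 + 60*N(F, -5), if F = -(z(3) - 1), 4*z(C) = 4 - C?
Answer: 251/4 ≈ 62.750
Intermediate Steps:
z(C) = 1 - C/4 (z(C) = (4 - C)/4 = 1 - C/4)
F = ¾ (F = -((1 - ¼*3) - 1) = -((1 - ¾) - 1) = -(¼ - 1) = -1*(-¾) = ¾ ≈ 0.75000)
N(p, S) = p²
29 + 60*N(F, -5) = 29 + 60*(¾)² = 29 + 60*(9/16) = 29 + 135/4 = 251/4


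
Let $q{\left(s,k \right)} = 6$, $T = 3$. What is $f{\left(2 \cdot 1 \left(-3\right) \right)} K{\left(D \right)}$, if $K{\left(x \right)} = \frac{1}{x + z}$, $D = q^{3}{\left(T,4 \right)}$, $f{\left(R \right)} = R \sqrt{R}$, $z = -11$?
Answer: $- \frac{6 i \sqrt{6}}{205} \approx - 0.071692 i$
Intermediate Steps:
$f{\left(R \right)} = R^{\frac{3}{2}}$
$D = 216$ ($D = 6^{3} = 216$)
$K{\left(x \right)} = \frac{1}{-11 + x}$ ($K{\left(x \right)} = \frac{1}{x - 11} = \frac{1}{-11 + x}$)
$f{\left(2 \cdot 1 \left(-3\right) \right)} K{\left(D \right)} = \frac{\left(2 \cdot 1 \left(-3\right)\right)^{\frac{3}{2}}}{-11 + 216} = \frac{\left(2 \left(-3\right)\right)^{\frac{3}{2}}}{205} = \left(-6\right)^{\frac{3}{2}} \cdot \frac{1}{205} = - 6 i \sqrt{6} \cdot \frac{1}{205} = - \frac{6 i \sqrt{6}}{205}$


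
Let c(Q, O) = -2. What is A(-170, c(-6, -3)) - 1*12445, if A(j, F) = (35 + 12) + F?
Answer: -12400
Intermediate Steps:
A(j, F) = 47 + F
A(-170, c(-6, -3)) - 1*12445 = (47 - 2) - 1*12445 = 45 - 12445 = -12400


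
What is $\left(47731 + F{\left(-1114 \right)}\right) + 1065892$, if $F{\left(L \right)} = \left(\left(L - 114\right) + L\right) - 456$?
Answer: $1110825$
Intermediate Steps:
$F{\left(L \right)} = -570 + 2 L$ ($F{\left(L \right)} = \left(\left(L - 114\right) + L\right) - 456 = \left(\left(-114 + L\right) + L\right) - 456 = \left(-114 + 2 L\right) - 456 = -570 + 2 L$)
$\left(47731 + F{\left(-1114 \right)}\right) + 1065892 = \left(47731 + \left(-570 + 2 \left(-1114\right)\right)\right) + 1065892 = \left(47731 - 2798\right) + 1065892 = 44933 + 1065892 = 1110825$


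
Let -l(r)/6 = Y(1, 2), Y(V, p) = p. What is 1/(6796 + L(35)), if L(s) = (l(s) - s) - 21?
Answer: 1/6728 ≈ 0.00014863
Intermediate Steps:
l(r) = -12 (l(r) = -6*2 = -12)
L(s) = -33 - s (L(s) = (-12 - s) - 21 = -33 - s)
1/(6796 + L(35)) = 1/(6796 + (-33 - 1*35)) = 1/(6796 + (-33 - 35)) = 1/(6796 - 68) = 1/6728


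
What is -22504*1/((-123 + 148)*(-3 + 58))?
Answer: -22504/1375 ≈ -16.367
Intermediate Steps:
-22504*1/((-123 + 148)*(-3 + 58)) = -22504/(25*55) = -22504/1375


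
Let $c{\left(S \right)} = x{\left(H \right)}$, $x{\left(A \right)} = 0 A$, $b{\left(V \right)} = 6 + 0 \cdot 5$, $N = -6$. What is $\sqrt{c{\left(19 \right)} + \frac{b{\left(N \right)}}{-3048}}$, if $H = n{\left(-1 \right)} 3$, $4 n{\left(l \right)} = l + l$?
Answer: $\frac{i \sqrt{127}}{254} \approx 0.044368 i$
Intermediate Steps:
$b{\left(V \right)} = 6$ ($b{\left(V \right)} = 6 + 0 = 6$)
$n{\left(l \right)} = \frac{l}{2}$ ($n{\left(l \right)} = \frac{l + l}{4} = \frac{2 l}{4} = \frac{l}{2}$)
$H = - \frac{3}{2}$ ($H = \frac{1}{2} \left(-1\right) 3 = \left(- \frac{1}{2}\right) 3 = - \frac{3}{2} \approx -1.5$)
$x{\left(A \right)} = 0$
$c{\left(S \right)} = 0$
$\sqrt{c{\left(19 \right)} + \frac{b{\left(N \right)}}{-3048}} = \sqrt{0 + \frac{6}{-3048}} = \sqrt{0 + 6 \left(- \frac{1}{3048}\right)} = \sqrt{0 - \frac{1}{508}} = \sqrt{- \frac{1}{508}} = \frac{i \sqrt{127}}{254}$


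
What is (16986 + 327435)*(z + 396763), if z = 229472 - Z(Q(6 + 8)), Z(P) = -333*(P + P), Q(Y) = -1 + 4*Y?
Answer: 228304626165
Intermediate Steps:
Z(P) = -666*P
z = 266102 (z = 229472 - (-666)*(-1 + 4*(6 + 8)) = 229472 - (-666)*(-1 + 4*14) = 229472 - (-666)*(-1 + 56) = 229472 - (-666)*55 = 229472 - 1*(-36630) = 229472 + 36630 = 266102)
(16986 + 327435)*(z + 396763) = (16986 + 327435)*(266102 + 396763) = 344421*662865 = 228304626165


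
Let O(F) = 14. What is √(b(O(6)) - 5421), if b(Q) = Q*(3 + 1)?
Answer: I*√5365 ≈ 73.246*I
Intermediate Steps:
b(Q) = 4*Q (b(Q) = Q*4 = 4*Q)
√(b(O(6)) - 5421) = √(4*14 - 5421) = √(56 - 5421) = √(-5365) = I*√5365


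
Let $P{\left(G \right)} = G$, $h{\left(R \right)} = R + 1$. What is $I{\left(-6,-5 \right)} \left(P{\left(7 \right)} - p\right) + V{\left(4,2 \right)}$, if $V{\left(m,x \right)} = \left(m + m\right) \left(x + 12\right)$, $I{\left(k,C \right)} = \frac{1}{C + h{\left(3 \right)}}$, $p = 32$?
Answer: $137$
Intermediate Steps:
$h{\left(R \right)} = 1 + R$
$I{\left(k,C \right)} = \frac{1}{4 + C}$ ($I{\left(k,C \right)} = \frac{1}{C + \left(1 + 3\right)} = \frac{1}{C + 4} = \frac{1}{4 + C}$)
$V{\left(m,x \right)} = 2 m \left(12 + x\right)$
$I{\left(-6,-5 \right)} \left(P{\left(7 \right)} - p\right) + V{\left(4,2 \right)} = \frac{7 - 32}{4 - 5} + 2 \cdot 4 \left(12 + 2\right) = \frac{7 - 32}{-1} + 2 \cdot 4 \cdot 14 = \left(-1\right) \left(-25\right) + 112 = 25 + 112 = 137$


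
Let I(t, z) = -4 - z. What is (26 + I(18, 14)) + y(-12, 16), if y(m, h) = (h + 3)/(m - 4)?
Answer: 109/16 ≈ 6.8125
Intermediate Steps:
y(m, h) = (3 + h)/(-4 + m)
(26 + I(18, 14)) + y(-12, 16) = (26 + (-4 - 1*14)) + (3 + 16)/(-4 - 12) = (26 + (-4 - 14)) + 19/(-16) = (26 - 18) - 1/16*19 = 8 - 19/16 = 109/16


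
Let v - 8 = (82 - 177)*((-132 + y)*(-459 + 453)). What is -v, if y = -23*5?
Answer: 140782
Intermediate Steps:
y = -115
v = -140782 (v = 8 + (82 - 177)*((-132 - 115)*(-459 + 453)) = 8 - (-23465)*(-6) = 8 - 95*1482 = 8 - 140790 = -140782)
-v = -1*(-140782) = 140782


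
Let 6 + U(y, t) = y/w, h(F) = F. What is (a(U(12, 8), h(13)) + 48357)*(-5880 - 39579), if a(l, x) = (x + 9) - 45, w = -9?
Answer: -2197215306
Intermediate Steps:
U(y, t) = -6 - y/9 (U(y, t) = -6 + y/(-9) = -6 + y*(-⅑) = -6 - y/9)
a(l, x) = -36 + x (a(l, x) = (9 + x) - 45 = -36 + x)
(a(U(12, 8), h(13)) + 48357)*(-5880 - 39579) = ((-36 + 13) + 48357)*(-5880 - 39579) = (-23 + 48357)*(-45459) = 48334*(-45459) = -2197215306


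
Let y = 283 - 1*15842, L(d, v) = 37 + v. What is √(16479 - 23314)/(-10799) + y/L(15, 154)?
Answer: -15559/191 - I*√6835/10799 ≈ -81.461 - 0.0076557*I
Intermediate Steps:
y = -15559 (y = 283 - 15842 = -15559)
√(16479 - 23314)/(-10799) + y/L(15, 154) = √(16479 - 23314)/(-10799) - 15559/(37 + 154) = √(-6835)*(-1/10799) - 15559/191 = (I*√6835)*(-1/10799) - 15559*1/191 = -I*√6835/10799 - 15559/191 = -15559/191 - I*√6835/10799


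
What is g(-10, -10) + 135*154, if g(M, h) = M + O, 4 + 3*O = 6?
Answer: 62342/3 ≈ 20781.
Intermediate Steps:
O = ⅔ (O = -4/3 + (⅓)*6 = -4/3 + 2 = ⅔ ≈ 0.66667)
g(M, h) = ⅔ + M (g(M, h) = M + ⅔ = ⅔ + M)
g(-10, -10) + 135*154 = (⅔ - 10) + 135*154 = -28/3 + 20790 = 62342/3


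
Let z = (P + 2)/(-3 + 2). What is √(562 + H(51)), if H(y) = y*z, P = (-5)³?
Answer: √6835 ≈ 82.674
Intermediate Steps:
P = -125
z = 123 (z = (-125 + 2)/(-3 + 2) = -123/(-1) = -123*(-1) = 123)
H(y) = 123*y (H(y) = y*123 = 123*y)
√(562 + H(51)) = √(562 + 123*51) = √(562 + 6273) = √6835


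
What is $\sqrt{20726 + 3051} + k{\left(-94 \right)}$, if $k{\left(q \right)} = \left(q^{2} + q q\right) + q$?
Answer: $17578 + \sqrt{23777} \approx 17732.0$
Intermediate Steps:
$k{\left(q \right)} = q + 2 q^{2}$ ($k{\left(q \right)} = \left(q^{2} + q^{2}\right) + q = 2 q^{2} + q = q + 2 q^{2}$)
$\sqrt{20726 + 3051} + k{\left(-94 \right)} = \sqrt{20726 + 3051} - 94 \left(1 + 2 \left(-94\right)\right) = \sqrt{23777} - 94 \left(1 - 188\right) = \sqrt{23777} - -17578 = \sqrt{23777} + 17578 = 17578 + \sqrt{23777}$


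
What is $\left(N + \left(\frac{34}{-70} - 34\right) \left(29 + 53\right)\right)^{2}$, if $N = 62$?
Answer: $\frac{9371014416}{1225} \approx 7.6498 \cdot 10^{6}$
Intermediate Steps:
$\left(N + \left(\frac{34}{-70} - 34\right) \left(29 + 53\right)\right)^{2} = \left(62 + \left(\frac{34}{-70} - 34\right) \left(29 + 53\right)\right)^{2} = \left(62 + \left(34 \left(- \frac{1}{70}\right) - 34\right) 82\right)^{2} = \left(62 + \left(- \frac{17}{35} - 34\right) 82\right)^{2} = \left(62 - \frac{98974}{35}\right)^{2} = \left(- \frac{96804}{35}\right)^{2} = \frac{9371014416}{1225}$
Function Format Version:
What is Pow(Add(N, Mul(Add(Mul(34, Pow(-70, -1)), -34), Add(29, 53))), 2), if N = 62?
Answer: Rational(9371014416, 1225) ≈ 7.6498e+6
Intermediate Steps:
Pow(Add(N, Mul(Add(Mul(34, Pow(-70, -1)), -34), Add(29, 53))), 2) = Pow(Add(62, Mul(Add(Mul(34, Pow(-70, -1)), -34), Add(29, 53))), 2) = Pow(Add(62, Mul(Add(Mul(34, Rational(-1, 70)), -34), 82)), 2) = Pow(Add(62, Mul(Add(Rational(-17, 35), -34), 82)), 2) = Pow(Add(62, Mul(Rational(-1207, 35), 82)), 2) = Pow(Add(62, Rational(-98974, 35)), 2) = Pow(Rational(-96804, 35), 2) = Rational(9371014416, 1225)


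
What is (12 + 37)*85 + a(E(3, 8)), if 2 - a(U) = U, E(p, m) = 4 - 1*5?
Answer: 4168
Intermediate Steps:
E(p, m) = -1 (E(p, m) = 4 - 5 = -1)
a(U) = 2 - U
(12 + 37)*85 + a(E(3, 8)) = (12 + 37)*85 + (2 - 1*(-1)) = 49*85 + (2 + 1) = 4165 + 3 = 4168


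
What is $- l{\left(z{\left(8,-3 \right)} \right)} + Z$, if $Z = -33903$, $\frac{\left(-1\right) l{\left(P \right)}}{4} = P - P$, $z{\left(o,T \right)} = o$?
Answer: $-33903$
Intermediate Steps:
$l{\left(P \right)} = 0$ ($l{\left(P \right)} = - 4 \left(P - P\right) = \left(-4\right) 0 = 0$)
$- l{\left(z{\left(8,-3 \right)} \right)} + Z = \left(-1\right) 0 - 33903 = 0 - 33903 = -33903$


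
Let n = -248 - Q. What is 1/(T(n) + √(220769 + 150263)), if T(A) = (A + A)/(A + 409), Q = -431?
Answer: -54168/32508306223 + 175232*√92758/32508306223 ≈ 0.0016400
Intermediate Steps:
n = 183 (n = -248 - 1*(-431) = -248 + 431 = 183)
T(A) = 2*A/(409 + A) (T(A) = (2*A)/(409 + A) = 2*A/(409 + A))
1/(T(n) + √(220769 + 150263)) = 1/(2*183/(409 + 183) + √(220769 + 150263)) = 1/(2*183/592 + √371032) = 1/(2*183*(1/592) + 2*√92758) = 1/(183/296 + 2*√92758)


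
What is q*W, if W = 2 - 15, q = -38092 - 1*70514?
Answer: 1411878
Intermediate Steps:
q = -108606 (q = -38092 - 70514 = -108606)
W = -13
q*W = -108606*(-13) = 1411878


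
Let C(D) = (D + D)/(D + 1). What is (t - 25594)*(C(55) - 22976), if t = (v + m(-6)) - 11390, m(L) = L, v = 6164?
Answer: 9914766749/14 ≈ 7.0820e+8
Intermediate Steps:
C(D) = 2*D/(1 + D) (C(D) = (2*D)/(1 + D) = 2*D/(1 + D))
t = -5232 (t = (6164 - 6) - 11390 = 6158 - 11390 = -5232)
(t - 25594)*(C(55) - 22976) = (-5232 - 25594)*(2*55/(1 + 55) - 22976) = -30826*(2*55/56 - 22976) = -30826*(2*55*(1/56) - 22976) = -30826*(55/28 - 22976) = -30826*(-643273/28) = 9914766749/14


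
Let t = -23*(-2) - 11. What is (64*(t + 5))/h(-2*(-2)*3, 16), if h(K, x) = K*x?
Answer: 40/3 ≈ 13.333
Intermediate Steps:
t = 35 (t = 46 - 11 = 35)
(64*(t + 5))/h(-2*(-2)*3, 16) = (64*(35 + 5))/(((-2*(-2)*3)*16)) = (64*40)/(((4*3)*16)) = 2560/((12*16)) = 2560/192 = 2560*(1/192) = 40/3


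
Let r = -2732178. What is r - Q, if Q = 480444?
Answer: -3212622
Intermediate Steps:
r - Q = -2732178 - 1*480444 = -2732178 - 480444 = -3212622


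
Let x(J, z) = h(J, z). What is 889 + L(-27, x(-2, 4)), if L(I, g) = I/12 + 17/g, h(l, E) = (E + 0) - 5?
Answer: 3479/4 ≈ 869.75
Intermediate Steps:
h(l, E) = -5 + E (h(l, E) = E - 5 = -5 + E)
x(J, z) = -5 + z
L(I, g) = 17/g + I/12 (L(I, g) = I*(1/12) + 17/g = I/12 + 17/g = 17/g + I/12)
889 + L(-27, x(-2, 4)) = 889 + (17/(-5 + 4) + (1/12)*(-27)) = 889 + (17/(-1) - 9/4) = 889 + (17*(-1) - 9/4) = 889 + (-17 - 9/4) = 889 - 77/4 = 3479/4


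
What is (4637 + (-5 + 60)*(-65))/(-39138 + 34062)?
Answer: -59/282 ≈ -0.20922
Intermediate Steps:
(4637 + (-5 + 60)*(-65))/(-39138 + 34062) = (4637 + 55*(-65))/(-5076) = (4637 - 3575)*(-1/5076) = 1062*(-1/5076) = -59/282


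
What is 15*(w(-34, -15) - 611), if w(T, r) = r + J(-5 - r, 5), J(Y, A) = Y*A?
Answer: -8640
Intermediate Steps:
J(Y, A) = A*Y
w(T, r) = -25 - 4*r (w(T, r) = r + 5*(-5 - r) = r + (-25 - 5*r) = -25 - 4*r)
15*(w(-34, -15) - 611) = 15*((-25 - 4*(-15)) - 611) = 15*((-25 + 60) - 611) = 15*(35 - 611) = 15*(-576) = -8640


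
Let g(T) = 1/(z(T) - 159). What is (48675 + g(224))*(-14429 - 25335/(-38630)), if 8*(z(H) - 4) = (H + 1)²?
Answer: -267961386729018721/381548510 ≈ -7.0230e+8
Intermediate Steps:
z(H) = 4 + (1 + H)²/8 (z(H) = 4 + (H + 1)²/8 = 4 + (1 + H)²/8)
g(T) = 1/(-155 + (1 + T)²/8) (g(T) = 1/((4 + (1 + T)²/8) - 159) = 1/(-155 + (1 + T)²/8))
(48675 + g(224))*(-14429 - 25335/(-38630)) = (48675 + 8/(-1240 + (1 + 224)²))*(-14429 - 25335/(-38630)) = (48675 + 8/(-1240 + 225²))*(-14429 - 25335*(-1/38630)) = (48675 + 8/(-1240 + 50625))*(-14429 + 5067/7726) = (48675 + 8/49385)*(-111473387/7726) = (2403814883/49385)*(-111473387/7726) = -267961386729018721/381548510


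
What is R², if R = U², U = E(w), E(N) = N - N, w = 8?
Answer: 0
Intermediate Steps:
E(N) = 0
U = 0
R = 0 (R = 0² = 0)
R² = 0² = 0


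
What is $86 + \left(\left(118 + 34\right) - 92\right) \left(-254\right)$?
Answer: $-15154$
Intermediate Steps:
$86 + \left(\left(118 + 34\right) - 92\right) \left(-254\right) = 86 + \left(152 - 92\right) \left(-254\right) = 86 + 60 \left(-254\right) = 86 - 15240 = -15154$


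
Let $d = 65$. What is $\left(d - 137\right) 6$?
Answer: $-432$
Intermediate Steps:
$\left(d - 137\right) 6 = \left(65 - 137\right) 6 = \left(-72\right) 6 = -432$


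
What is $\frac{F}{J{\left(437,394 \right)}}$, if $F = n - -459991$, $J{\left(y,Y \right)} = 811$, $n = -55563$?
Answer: $\frac{404428}{811} \approx 498.68$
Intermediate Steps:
$F = 404428$ ($F = -55563 - -459991 = -55563 + 459991 = 404428$)
$\frac{F}{J{\left(437,394 \right)}} = \frac{404428}{811}$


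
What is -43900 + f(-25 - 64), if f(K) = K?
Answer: -43989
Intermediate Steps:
-43900 + f(-25 - 64) = -43900 + (-25 - 64) = -43900 - 89 = -43989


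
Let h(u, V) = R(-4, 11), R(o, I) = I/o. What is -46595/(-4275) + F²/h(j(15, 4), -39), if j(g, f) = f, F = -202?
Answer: -139447171/9405 ≈ -14827.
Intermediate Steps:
h(u, V) = -11/4 (h(u, V) = 11/(-4) = 11*(-¼) = -11/4)
-46595/(-4275) + F²/h(j(15, 4), -39) = -46595/(-4275) + (-202)²/(-11/4) = -46595*(-1/4275) + 40804*(-4/11) = 9319/855 - 163216/11 = -139447171/9405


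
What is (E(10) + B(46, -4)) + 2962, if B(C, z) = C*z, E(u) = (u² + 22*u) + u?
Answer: 3108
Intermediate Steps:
E(u) = u² + 23*u
(E(10) + B(46, -4)) + 2962 = (10*(23 + 10) + 46*(-4)) + 2962 = (10*33 - 184) + 2962 = (330 - 184) + 2962 = 146 + 2962 = 3108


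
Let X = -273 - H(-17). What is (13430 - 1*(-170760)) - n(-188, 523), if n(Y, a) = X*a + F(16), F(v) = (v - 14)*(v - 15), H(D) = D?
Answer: 318076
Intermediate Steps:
F(v) = (-15 + v)*(-14 + v) (F(v) = (-14 + v)*(-15 + v) = (-15 + v)*(-14 + v))
X = -256 (X = -273 - 1*(-17) = -273 + 17 = -256)
n(Y, a) = 2 - 256*a (n(Y, a) = -256*a + (210 + 16² - 29*16) = -256*a + (210 + 256 - 464) = -256*a + 2 = 2 - 256*a)
(13430 - 1*(-170760)) - n(-188, 523) = (13430 - 1*(-170760)) - (2 - 256*523) = (13430 + 170760) - (2 - 133888) = 184190 - 1*(-133886) = 184190 + 133886 = 318076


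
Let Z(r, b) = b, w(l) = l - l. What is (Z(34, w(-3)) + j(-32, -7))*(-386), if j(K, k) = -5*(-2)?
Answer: -3860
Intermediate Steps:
j(K, k) = 10
w(l) = 0
(Z(34, w(-3)) + j(-32, -7))*(-386) = (0 + 10)*(-386) = 10*(-386) = -3860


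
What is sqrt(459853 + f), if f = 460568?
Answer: 3*sqrt(102269) ≈ 959.39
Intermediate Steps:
sqrt(459853 + f) = sqrt(459853 + 460568) = sqrt(920421) = 3*sqrt(102269)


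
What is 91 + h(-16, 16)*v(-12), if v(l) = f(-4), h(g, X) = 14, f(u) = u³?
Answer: -805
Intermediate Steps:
v(l) = -64 (v(l) = (-4)³ = -64)
91 + h(-16, 16)*v(-12) = 91 + 14*(-64) = 91 - 896 = -805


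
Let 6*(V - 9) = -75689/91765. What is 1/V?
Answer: 550590/4879621 ≈ 0.11283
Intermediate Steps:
V = 4879621/550590 (V = 9 + (-75689/91765)/6 = 9 + (-75689*1/91765)/6 = 9 + (1/6)*(-75689/91765) = 9 - 75689/550590 = 4879621/550590 ≈ 8.8625)
1/V = 1/(4879621/550590) = 550590/4879621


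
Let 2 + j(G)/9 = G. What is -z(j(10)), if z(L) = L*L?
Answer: -5184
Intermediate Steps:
j(G) = -18 + 9*G
z(L) = L**2
-z(j(10)) = -(-18 + 9*10)**2 = -(-18 + 90)**2 = -1*72**2 = -1*5184 = -5184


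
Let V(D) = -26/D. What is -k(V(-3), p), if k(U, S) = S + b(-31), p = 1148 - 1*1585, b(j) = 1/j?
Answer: 13548/31 ≈ 437.03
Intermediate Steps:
p = -437 (p = 1148 - 1585 = -437)
k(U, S) = -1/31 + S (k(U, S) = S + 1/(-31) = S - 1/31 = -1/31 + S)
-k(V(-3), p) = -(-1/31 - 437) = -1*(-13548/31) = 13548/31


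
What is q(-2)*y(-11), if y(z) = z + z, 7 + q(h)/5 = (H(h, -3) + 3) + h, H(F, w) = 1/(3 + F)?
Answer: 550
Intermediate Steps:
q(h) = -20 + 5*h + 5/(3 + h) (q(h) = -35 + 5*((1/(3 + h) + 3) + h) = -35 + 5*((3 + 1/(3 + h)) + h) = -35 + 5*(3 + h + 1/(3 + h)) = -35 + (15 + 5*h + 5/(3 + h)) = -20 + 5*h + 5/(3 + h))
y(z) = 2*z
q(-2)*y(-11) = (5*(1 + (-4 - 2)*(3 - 2))/(3 - 2))*(2*(-11)) = (5*(1 - 6*1)/1)*(-22) = (5*1*(1 - 6))*(-22) = (5*1*(-5))*(-22) = -25*(-22) = 550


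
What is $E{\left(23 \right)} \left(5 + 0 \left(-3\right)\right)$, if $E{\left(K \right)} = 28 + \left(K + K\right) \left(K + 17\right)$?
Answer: $9340$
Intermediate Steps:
$E{\left(K \right)} = 28 + 2 K \left(17 + K\right)$
$E{\left(23 \right)} \left(5 + 0 \left(-3\right)\right) = \left(28 + 2 \cdot 23^{2} + 34 \cdot 23\right) \left(5 + 0 \left(-3\right)\right) = \left(28 + 2 \cdot 529 + 782\right) \left(5 + 0\right) = \left(28 + 1058 + 782\right) 5 = 1868 \cdot 5 = 9340$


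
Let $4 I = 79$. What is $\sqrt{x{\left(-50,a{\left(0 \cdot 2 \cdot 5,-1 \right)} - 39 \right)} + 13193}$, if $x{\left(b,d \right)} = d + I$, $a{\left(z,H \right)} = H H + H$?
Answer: $\frac{3 \sqrt{5855}}{2} \approx 114.78$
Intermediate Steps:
$I = \frac{79}{4}$ ($I = \frac{1}{4} \cdot 79 = \frac{79}{4} \approx 19.75$)
$a{\left(z,H \right)} = H + H^{2}$ ($a{\left(z,H \right)} = H^{2} + H = H + H^{2}$)
$x{\left(b,d \right)} = \frac{79}{4} + d$ ($x{\left(b,d \right)} = d + \frac{79}{4} = \frac{79}{4} + d$)
$\sqrt{x{\left(-50,a{\left(0 \cdot 2 \cdot 5,-1 \right)} - 39 \right)} + 13193} = \sqrt{\left(\frac{79}{4} - 39\right) + 13193} = \sqrt{- \frac{77}{4} + 13193} = \sqrt{\frac{52695}{4}} = \frac{3 \sqrt{5855}}{2}$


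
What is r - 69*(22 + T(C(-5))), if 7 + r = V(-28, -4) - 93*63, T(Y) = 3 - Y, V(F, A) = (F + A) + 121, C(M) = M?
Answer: -7847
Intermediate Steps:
V(F, A) = 121 + A + F (V(F, A) = (A + F) + 121 = 121 + A + F)
r = -5777 (r = -7 + ((121 - 4 - 28) - 93*63) = -7 + (89 - 1*5859) = -7 + (89 - 5859) = -7 - 5770 = -5777)
r - 69*(22 + T(C(-5))) = -5777 - 69*(22 + (3 - 1*(-5))) = -5777 - 69*(22 + (3 + 5)) = -5777 - 69*(22 + 8) = -5777 - 69*30 = -5777 - 1*2070 = -5777 - 2070 = -7847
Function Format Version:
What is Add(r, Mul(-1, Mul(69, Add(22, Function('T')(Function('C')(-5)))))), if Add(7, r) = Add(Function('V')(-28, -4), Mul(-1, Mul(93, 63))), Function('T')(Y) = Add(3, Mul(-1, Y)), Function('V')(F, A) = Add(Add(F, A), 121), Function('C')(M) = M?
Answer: -7847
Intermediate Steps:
Function('V')(F, A) = Add(121, A, F) (Function('V')(F, A) = Add(Add(A, F), 121) = Add(121, A, F))
r = -5777 (r = Add(-7, Add(Add(121, -4, -28), Mul(-1, Mul(93, 63)))) = Add(-7, Add(89, Mul(-1, 5859))) = Add(-7, Add(89, -5859)) = Add(-7, -5770) = -5777)
Add(r, Mul(-1, Mul(69, Add(22, Function('T')(Function('C')(-5)))))) = Add(-5777, Mul(-1, Mul(69, Add(22, Add(3, Mul(-1, -5)))))) = Add(-5777, Mul(-1, Mul(69, Add(22, Add(3, 5))))) = Add(-5777, Mul(-1, Mul(69, Add(22, 8)))) = Add(-5777, Mul(-1, Mul(69, 30))) = Add(-5777, Mul(-1, 2070)) = Add(-5777, -2070) = -7847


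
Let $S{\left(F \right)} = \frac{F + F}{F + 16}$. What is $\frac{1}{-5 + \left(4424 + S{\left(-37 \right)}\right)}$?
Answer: $\frac{21}{92873} \approx 0.00022612$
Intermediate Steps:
$S{\left(F \right)} = \frac{2 F}{16 + F}$
$\frac{1}{-5 + \left(4424 + S{\left(-37 \right)}\right)} = \frac{1}{-5 + \left(4424 + 2 \left(-37\right) \frac{1}{16 - 37}\right)} = \frac{1}{-5 + \left(4424 + 2 \left(-37\right) \frac{1}{-21}\right)} = \frac{1}{-5 + \left(4424 + 2 \left(-37\right) \left(- \frac{1}{21}\right)\right)} = \frac{1}{-5 + \left(4424 + \frac{74}{21}\right)} = \frac{1}{-5 + \frac{92978}{21}} = \frac{1}{\frac{92873}{21}} = \frac{21}{92873}$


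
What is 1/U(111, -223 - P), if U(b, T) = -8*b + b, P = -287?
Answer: -1/777 ≈ -0.0012870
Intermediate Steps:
U(b, T) = -7*b
1/U(111, -223 - P) = 1/(-7*111) = 1/(-777) = -1/777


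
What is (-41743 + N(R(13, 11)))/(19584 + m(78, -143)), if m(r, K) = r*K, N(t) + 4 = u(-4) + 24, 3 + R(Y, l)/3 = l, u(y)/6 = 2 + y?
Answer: -8347/1686 ≈ -4.9508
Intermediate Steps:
u(y) = 12 + 6*y (u(y) = 6*(2 + y) = 12 + 6*y)
R(Y, l) = -9 + 3*l
N(t) = 8 (N(t) = -4 + ((12 + 6*(-4)) + 24) = -4 + ((12 - 24) + 24) = -4 + (-12 + 24) = -4 + 12 = 8)
m(r, K) = K*r
(-41743 + N(R(13, 11)))/(19584 + m(78, -143)) = (-41743 + 8)/(19584 - 143*78) = -41735/(19584 - 11154) = -41735/8430 = -41735*1/8430 = -8347/1686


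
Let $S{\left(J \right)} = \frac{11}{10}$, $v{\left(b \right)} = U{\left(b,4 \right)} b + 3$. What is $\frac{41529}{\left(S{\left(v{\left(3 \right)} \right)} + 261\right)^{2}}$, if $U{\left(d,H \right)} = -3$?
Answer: $\frac{4152900}{6869641} \approx 0.60453$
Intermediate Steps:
$v{\left(b \right)} = 3 - 3 b$ ($v{\left(b \right)} = - 3 b + 3 = 3 - 3 b$)
$S{\left(J \right)} = \frac{11}{10}$ ($S{\left(J \right)} = 11 \cdot \frac{1}{10} = \frac{11}{10}$)
$\frac{41529}{\left(S{\left(v{\left(3 \right)} \right)} + 261\right)^{2}} = \frac{41529}{\left(\frac{11}{10} + 261\right)^{2}} = \frac{41529}{\left(\frac{2621}{10}\right)^{2}} = \frac{41529}{\frac{6869641}{100}} = 41529 \cdot \frac{100}{6869641} = \frac{4152900}{6869641}$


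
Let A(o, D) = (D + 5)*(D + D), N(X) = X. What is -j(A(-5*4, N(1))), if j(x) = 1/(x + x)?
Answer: -1/24 ≈ -0.041667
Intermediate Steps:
A(o, D) = 2*D*(5 + D) (A(o, D) = (5 + D)*(2*D) = 2*D*(5 + D))
j(x) = 1/(2*x)
-j(A(-5*4, N(1))) = -1/(2*(2*1*(5 + 1))) = -1/(2*(2*1*6)) = -1/(2*12) = -1*1/24 = -1/24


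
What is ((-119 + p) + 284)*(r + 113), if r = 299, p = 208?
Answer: 153676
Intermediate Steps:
((-119 + p) + 284)*(r + 113) = ((-119 + 208) + 284)*(299 + 113) = (89 + 284)*412 = 373*412 = 153676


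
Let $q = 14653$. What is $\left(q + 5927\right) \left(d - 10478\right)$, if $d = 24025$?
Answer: $278797260$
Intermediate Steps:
$\left(q + 5927\right) \left(d - 10478\right) = \left(14653 + 5927\right) \left(24025 - 10478\right) = 20580 \cdot 13547 = 278797260$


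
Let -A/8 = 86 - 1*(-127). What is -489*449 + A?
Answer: -221265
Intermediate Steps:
A = -1704 (A = -8*(86 - 1*(-127)) = -8*(86 + 127) = -8*213 = -1704)
-489*449 + A = -489*449 - 1704 = -219561 - 1704 = -221265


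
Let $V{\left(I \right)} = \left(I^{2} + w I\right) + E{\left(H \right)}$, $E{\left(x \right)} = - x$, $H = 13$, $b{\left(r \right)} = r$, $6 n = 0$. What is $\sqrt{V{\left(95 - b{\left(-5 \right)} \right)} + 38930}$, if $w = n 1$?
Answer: $\sqrt{48917} \approx 221.17$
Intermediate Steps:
$n = 0$ ($n = \frac{1}{6} \cdot 0 = 0$)
$w = 0$ ($w = 0 \cdot 1 = 0$)
$V{\left(I \right)} = -13 + I^{2}$ ($V{\left(I \right)} = \left(I^{2} + 0 I\right) - 13 = \left(I^{2} + 0\right) - 13 = I^{2} - 13 = -13 + I^{2}$)
$\sqrt{V{\left(95 - b{\left(-5 \right)} \right)} + 38930} = \sqrt{\left(-13 + \left(95 - -5\right)^{2}\right) + 38930} = \sqrt{\left(-13 + \left(95 + 5\right)^{2}\right) + 38930} = \sqrt{\left(-13 + 100^{2}\right) + 38930} = \sqrt{\left(-13 + 10000\right) + 38930} = \sqrt{9987 + 38930} = \sqrt{48917}$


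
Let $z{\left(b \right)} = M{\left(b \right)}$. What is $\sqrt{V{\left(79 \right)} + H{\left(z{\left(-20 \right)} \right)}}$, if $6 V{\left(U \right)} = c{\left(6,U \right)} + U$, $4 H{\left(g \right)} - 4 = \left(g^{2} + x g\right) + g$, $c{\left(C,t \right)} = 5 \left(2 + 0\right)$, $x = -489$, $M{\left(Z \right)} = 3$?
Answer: $\frac{5 i \sqrt{501}}{6} \approx 18.653 i$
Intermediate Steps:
$z{\left(b \right)} = 3$
$c{\left(C,t \right)} = 10$ ($c{\left(C,t \right)} = 5 \cdot 2 = 10$)
$H{\left(g \right)} = 1 - 122 g + \frac{g^{2}}{4}$ ($H{\left(g \right)} = 1 + \frac{\left(g^{2} - 489 g\right) + g}{4} = 1 + \frac{g^{2} - 488 g}{4} = 1 + \left(- 122 g + \frac{g^{2}}{4}\right) = 1 - 122 g + \frac{g^{2}}{4}$)
$V{\left(U \right)} = \frac{5}{3} + \frac{U}{6}$ ($V{\left(U \right)} = \frac{10 + U}{6} = \frac{5}{3} + \frac{U}{6}$)
$\sqrt{V{\left(79 \right)} + H{\left(z{\left(-20 \right)} \right)}} = \sqrt{\left(\frac{5}{3} + \frac{1}{6} \cdot 79\right) + \left(1 - 366 + \frac{3^{2}}{4}\right)} = \sqrt{\left(\frac{5}{3} + \frac{79}{6}\right) + \left(1 - 366 + \frac{1}{4} \cdot 9\right)} = \sqrt{\frac{89}{6} + \left(1 - 366 + \frac{9}{4}\right)} = \sqrt{\frac{89}{6} - \frac{1451}{4}} = \sqrt{- \frac{4175}{12}} = \frac{5 i \sqrt{501}}{6}$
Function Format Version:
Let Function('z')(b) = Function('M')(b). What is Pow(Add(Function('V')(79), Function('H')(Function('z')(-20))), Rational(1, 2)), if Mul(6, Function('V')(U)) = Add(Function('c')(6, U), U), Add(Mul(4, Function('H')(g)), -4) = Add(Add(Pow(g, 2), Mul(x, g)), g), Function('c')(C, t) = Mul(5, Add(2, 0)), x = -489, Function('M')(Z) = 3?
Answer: Mul(Rational(5, 6), I, Pow(501, Rational(1, 2))) ≈ Mul(18.653, I)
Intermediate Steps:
Function('z')(b) = 3
Function('c')(C, t) = 10 (Function('c')(C, t) = Mul(5, 2) = 10)
Function('H')(g) = Add(1, Mul(-122, g), Mul(Rational(1, 4), Pow(g, 2))) (Function('H')(g) = Add(1, Mul(Rational(1, 4), Add(Add(Pow(g, 2), Mul(-489, g)), g))) = Add(1, Mul(Rational(1, 4), Add(Pow(g, 2), Mul(-488, g)))) = Add(1, Add(Mul(-122, g), Mul(Rational(1, 4), Pow(g, 2)))) = Add(1, Mul(-122, g), Mul(Rational(1, 4), Pow(g, 2))))
Function('V')(U) = Add(Rational(5, 3), Mul(Rational(1, 6), U)) (Function('V')(U) = Mul(Rational(1, 6), Add(10, U)) = Add(Rational(5, 3), Mul(Rational(1, 6), U)))
Pow(Add(Function('V')(79), Function('H')(Function('z')(-20))), Rational(1, 2)) = Pow(Add(Add(Rational(5, 3), Mul(Rational(1, 6), 79)), Add(1, Mul(-122, 3), Mul(Rational(1, 4), Pow(3, 2)))), Rational(1, 2)) = Pow(Add(Add(Rational(5, 3), Rational(79, 6)), Add(1, -366, Mul(Rational(1, 4), 9))), Rational(1, 2)) = Pow(Add(Rational(89, 6), Add(1, -366, Rational(9, 4))), Rational(1, 2)) = Pow(Add(Rational(89, 6), Rational(-1451, 4)), Rational(1, 2)) = Pow(Rational(-4175, 12), Rational(1, 2)) = Mul(Rational(5, 6), I, Pow(501, Rational(1, 2)))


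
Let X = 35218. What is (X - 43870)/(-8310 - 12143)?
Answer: 8652/20453 ≈ 0.42302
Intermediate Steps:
(X - 43870)/(-8310 - 12143) = (35218 - 43870)/(-8310 - 12143) = -8652/(-20453) = -8652*(-1/20453) = 8652/20453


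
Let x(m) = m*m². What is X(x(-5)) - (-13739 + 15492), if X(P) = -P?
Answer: -1628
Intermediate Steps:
x(m) = m³
X(x(-5)) - (-13739 + 15492) = -1*(-5)³ - (-13739 + 15492) = -1*(-125) - 1*1753 = 125 - 1753 = -1628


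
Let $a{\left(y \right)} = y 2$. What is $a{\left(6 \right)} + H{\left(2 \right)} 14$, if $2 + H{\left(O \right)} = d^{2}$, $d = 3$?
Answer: $110$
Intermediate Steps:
$H{\left(O \right)} = 7$ ($H{\left(O \right)} = -2 + 3^{2} = -2 + 9 = 7$)
$a{\left(y \right)} = 2 y$
$a{\left(6 \right)} + H{\left(2 \right)} 14 = 2 \cdot 6 + 7 \cdot 14 = 12 + 98 = 110$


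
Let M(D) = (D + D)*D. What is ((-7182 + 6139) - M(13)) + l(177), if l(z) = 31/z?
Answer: -244406/177 ≈ -1380.8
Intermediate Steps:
M(D) = 2*D² (M(D) = (2*D)*D = 2*D²)
((-7182 + 6139) - M(13)) + l(177) = ((-7182 + 6139) - 2*13²) + 31/177 = (-1043 - 2*169) + 31*(1/177) = (-1043 - 1*338) + 31/177 = (-1043 - 338) + 31/177 = -1381 + 31/177 = -244406/177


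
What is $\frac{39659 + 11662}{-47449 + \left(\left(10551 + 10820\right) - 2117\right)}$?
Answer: $- \frac{51321}{28195} \approx -1.8202$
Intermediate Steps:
$\frac{39659 + 11662}{-47449 + \left(\left(10551 + 10820\right) - 2117\right)} = \frac{51321}{-47449 + \left(21371 - 2117\right)} = \frac{51321}{-47449 + 19254} = \frac{51321}{-28195} = 51321 \left(- \frac{1}{28195}\right) = - \frac{51321}{28195}$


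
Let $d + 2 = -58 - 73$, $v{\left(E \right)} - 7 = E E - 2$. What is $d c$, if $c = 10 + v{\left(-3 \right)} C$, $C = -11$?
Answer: $19152$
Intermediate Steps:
$v{\left(E \right)} = 5 + E^{2}$ ($v{\left(E \right)} = 7 + \left(E E - 2\right) = 7 + \left(E^{2} - 2\right) = 7 + \left(-2 + E^{2}\right) = 5 + E^{2}$)
$c = -144$ ($c = 10 + \left(5 + \left(-3\right)^{2}\right) \left(-11\right) = 10 + \left(5 + 9\right) \left(-11\right) = 10 + 14 \left(-11\right) = 10 - 154 = -144$)
$d = -133$ ($d = -2 - 131 = -133$)
$d c = \left(-133\right) \left(-144\right) = 19152$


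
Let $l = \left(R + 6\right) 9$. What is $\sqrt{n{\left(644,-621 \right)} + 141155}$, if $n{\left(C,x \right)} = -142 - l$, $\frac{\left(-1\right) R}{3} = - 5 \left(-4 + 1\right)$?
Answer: $2 \sqrt{35341} \approx 375.98$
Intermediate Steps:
$R = -45$ ($R = - 3 \left(- 5 \left(-4 + 1\right)\right) = - 3 \left(\left(-5\right) \left(-3\right)\right) = \left(-3\right) 15 = -45$)
$l = -351$ ($l = \left(-45 + 6\right) 9 = \left(-39\right) 9 = -351$)
$n{\left(C,x \right)} = 209$ ($n{\left(C,x \right)} = -142 - -351 = -142 + 351 = 209$)
$\sqrt{n{\left(644,-621 \right)} + 141155} = \sqrt{209 + 141155} = \sqrt{141364} = 2 \sqrt{35341}$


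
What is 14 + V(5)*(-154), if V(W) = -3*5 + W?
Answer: 1554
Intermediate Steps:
V(W) = -15 + W
14 + V(5)*(-154) = 14 + (-15 + 5)*(-154) = 14 - 10*(-154) = 14 + 1540 = 1554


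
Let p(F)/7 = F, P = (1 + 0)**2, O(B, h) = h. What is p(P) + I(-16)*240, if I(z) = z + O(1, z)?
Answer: -7673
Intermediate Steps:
P = 1 (P = 1**2 = 1)
p(F) = 7*F
I(z) = 2*z (I(z) = z + z = 2*z)
p(P) + I(-16)*240 = 7*1 + (2*(-16))*240 = 7 - 32*240 = 7 - 7680 = -7673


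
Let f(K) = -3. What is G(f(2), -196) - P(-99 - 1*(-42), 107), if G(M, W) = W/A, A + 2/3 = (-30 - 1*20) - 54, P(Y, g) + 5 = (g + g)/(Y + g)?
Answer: 10176/3925 ≈ 2.5926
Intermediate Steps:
P(Y, g) = -5 + 2*g/(Y + g) (P(Y, g) = -5 + (g + g)/(Y + g) = -5 + (2*g)/(Y + g) = -5 + 2*g/(Y + g))
A = -314/3 (A = -⅔ + ((-30 - 1*20) - 54) = -⅔ + ((-30 - 20) - 54) = -⅔ + (-50 - 54) = -⅔ - 104 = -314/3 ≈ -104.67)
G(M, W) = -3*W/314 (G(M, W) = W/(-314/3) = W*(-3/314) = -3*W/314)
G(f(2), -196) - P(-99 - 1*(-42), 107) = -3/314*(-196) - (-5*(-99 - 1*(-42)) - 3*107)/((-99 - 1*(-42)) + 107) = 294/157 - (-5*(-99 + 42) - 321)/((-99 + 42) + 107) = 294/157 - (-5*(-57) - 321)/(-57 + 107) = 294/157 - (285 - 321)/50 = 294/157 - (-36)/50 = 294/157 - 1*(-18/25) = 294/157 + 18/25 = 10176/3925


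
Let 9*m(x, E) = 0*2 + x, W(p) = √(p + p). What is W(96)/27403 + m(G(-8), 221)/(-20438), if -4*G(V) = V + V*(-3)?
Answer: 2/91971 + 8*√3/27403 ≈ 0.00052740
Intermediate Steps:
W(p) = √2*√p (W(p) = √(2*p) = √2*√p)
G(V) = V/2 (G(V) = -(V + V*(-3))/4 = -(V - 3*V)/4 = -(-1)*V/2 = V/2)
m(x, E) = x/9 (m(x, E) = (0*2 + x)/9 = (0 + x)/9 = x/9)
W(96)/27403 + m(G(-8), 221)/(-20438) = (√2*√96)/27403 + (((½)*(-8))/9)/(-20438) = (√2*(4*√6))*(1/27403) + ((⅑)*(-4))*(-1/20438) = (8*√3)*(1/27403) - 4/9*(-1/20438) = 8*√3/27403 + 2/91971 = 2/91971 + 8*√3/27403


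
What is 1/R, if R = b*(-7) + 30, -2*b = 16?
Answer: 1/86 ≈ 0.011628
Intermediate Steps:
b = -8 (b = -½*16 = -8)
R = 86 (R = -8*(-7) + 30 = 56 + 30 = 86)
1/R = 1/86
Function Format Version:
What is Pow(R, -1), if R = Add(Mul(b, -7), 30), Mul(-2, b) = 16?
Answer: Rational(1, 86) ≈ 0.011628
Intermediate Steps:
b = -8 (b = Mul(Rational(-1, 2), 16) = -8)
R = 86 (R = Add(Mul(-8, -7), 30) = Add(56, 30) = 86)
Pow(R, -1) = Pow(86, -1) = Rational(1, 86)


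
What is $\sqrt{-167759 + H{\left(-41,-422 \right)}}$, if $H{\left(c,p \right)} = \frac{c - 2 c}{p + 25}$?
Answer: $\frac{2 i \sqrt{6610086127}}{397} \approx 409.58 i$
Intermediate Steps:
$H{\left(c,p \right)} = - \frac{c}{25 + p}$ ($H{\left(c,p \right)} = \frac{\left(-1\right) c}{25 + p} = - \frac{c}{25 + p}$)
$\sqrt{-167759 + H{\left(-41,-422 \right)}} = \sqrt{-167759 - - \frac{41}{25 - 422}} = \sqrt{-167759 - - \frac{41}{-397}} = \sqrt{-167759 - \left(-41\right) \left(- \frac{1}{397}\right)} = \sqrt{-167759 - \frac{41}{397}} = \sqrt{- \frac{66600364}{397}} = \frac{2 i \sqrt{6610086127}}{397}$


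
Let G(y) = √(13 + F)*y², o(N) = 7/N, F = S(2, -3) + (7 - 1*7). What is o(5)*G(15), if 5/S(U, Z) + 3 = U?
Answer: 630*√2 ≈ 890.95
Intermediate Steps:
S(U, Z) = 5/(-3 + U)
F = -5 (F = 5/(-3 + 2) + (7 - 1*7) = 5/(-1) + (7 - 7) = 5*(-1) + 0 = -5 + 0 = -5)
G(y) = 2*√2*y² (G(y) = √(13 - 5)*y² = √8*y² = (2*√2)*y² = 2*√2*y²)
o(5)*G(15) = (7/5)*(2*√2*15²) = (7*(⅕))*(2*√2*225) = 7*(450*√2)/5 = 630*√2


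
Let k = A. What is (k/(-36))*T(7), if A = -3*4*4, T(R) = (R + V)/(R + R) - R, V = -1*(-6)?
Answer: -170/21 ≈ -8.0952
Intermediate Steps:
V = 6
T(R) = -R + (6 + R)/(2*R) (T(R) = (R + 6)/(R + R) - R = (6 + R)/((2*R)) - R = (6 + R)*(1/(2*R)) - R = (6 + R)/(2*R) - R = -R + (6 + R)/(2*R))
A = -48 (A = -12*4 = -48)
k = -48
(k/(-36))*T(7) = (-48/(-36))*(½ - 1*7 + 3/7) = (-48*(-1/36))*(½ - 7 + 3*(⅐)) = 4*(½ - 7 + 3/7)/3 = (4/3)*(-85/14) = -170/21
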